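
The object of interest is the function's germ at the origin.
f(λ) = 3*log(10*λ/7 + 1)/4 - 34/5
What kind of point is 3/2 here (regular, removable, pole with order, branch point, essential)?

There is no denominator, hence no pole anywhere.
Branch term log(1 - λ/(-7/10)): argument at 3/2 is 22/7, nonzero, so 3/2 is not its branch point (a point on a principal cut is still regular for the continued germ).
So the germ continues analytically to 3/2.

The point is a regular point.


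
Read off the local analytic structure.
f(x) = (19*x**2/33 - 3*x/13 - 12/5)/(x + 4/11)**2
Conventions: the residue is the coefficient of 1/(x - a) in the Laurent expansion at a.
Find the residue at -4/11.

The residue is -3065/4719.

At the order-2 pole -4/11 set g(x) = (x - (-4/11))^2*f(x) = 19*x**2/33 - 3*x/13 - 12/5.
Order-2 pole: residue = g'(a); g'(-4/11) = -3065/4719, so the residue is -3065/4719.


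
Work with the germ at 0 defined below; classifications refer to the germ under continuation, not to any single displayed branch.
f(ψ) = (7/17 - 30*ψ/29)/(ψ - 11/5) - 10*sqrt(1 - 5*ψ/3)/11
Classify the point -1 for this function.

Denominator factors: ψ - 11/5 = -16/5 at ψ = -1 — none vanishes.
Branch term sqrt(1 - ψ/(3/5)): argument at -1 is 8/3, nonzero, so -1 is not its branch point (a point on a principal cut is still regular for the continued germ).
So the germ continues analytically to -1.

The point is a regular point.


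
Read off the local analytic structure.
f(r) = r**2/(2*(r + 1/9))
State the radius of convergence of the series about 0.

Denominator factor (r + 1/9): pole of order 1 at -1/9, modulus 1/9.
The radius of convergence is the smallest modulus among the singular points: 1/9.

The radius of convergence is 1/9.


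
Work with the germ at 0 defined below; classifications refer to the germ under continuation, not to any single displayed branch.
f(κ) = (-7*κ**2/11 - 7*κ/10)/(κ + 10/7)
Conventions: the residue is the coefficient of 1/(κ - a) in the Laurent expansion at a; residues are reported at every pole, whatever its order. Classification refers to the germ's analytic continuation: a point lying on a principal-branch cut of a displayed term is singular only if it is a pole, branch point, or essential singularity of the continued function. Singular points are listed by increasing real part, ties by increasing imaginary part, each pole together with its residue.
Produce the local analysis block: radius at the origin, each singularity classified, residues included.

Radius of convergence at 0: 10/7.
At -10/7: a pole of order 1; residue -23/77.

Denominator factor (κ + 10/7): pole of order 1 at -10/7, modulus 10/7.
The radius of convergence is the smallest modulus among the singular points: 10/7.
At the order-1 pole -10/7 set g(κ) = (κ - (-10/7))*f(κ) = -7*κ**2/11 - 7*κ/10.
Simple pole: residue = g(a) at a = -10/7, which is -23/77.


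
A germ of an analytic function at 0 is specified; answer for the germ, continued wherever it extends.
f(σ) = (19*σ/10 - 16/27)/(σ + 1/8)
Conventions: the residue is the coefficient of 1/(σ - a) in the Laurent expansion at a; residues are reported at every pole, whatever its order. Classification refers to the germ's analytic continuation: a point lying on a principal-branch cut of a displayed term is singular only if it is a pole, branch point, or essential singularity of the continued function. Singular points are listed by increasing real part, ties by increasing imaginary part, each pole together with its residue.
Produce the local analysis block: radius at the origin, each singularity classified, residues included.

Denominator factor (σ + 1/8): pole of order 1 at -1/8, modulus 1/8.
The radius of convergence is the smallest modulus among the singular points: 1/8.
At the order-1 pole -1/8 set g(σ) = (σ - (-1/8))*f(σ) = 19*σ/10 - 16/27.
Simple pole: residue = g(a) at a = -1/8, which is -1793/2160.

Radius of convergence at 0: 1/8.
At -1/8: a pole of order 1; residue -1793/2160.


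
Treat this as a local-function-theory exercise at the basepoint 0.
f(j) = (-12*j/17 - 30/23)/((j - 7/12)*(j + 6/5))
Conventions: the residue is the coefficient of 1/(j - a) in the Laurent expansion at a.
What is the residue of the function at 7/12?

At the order-1 pole 7/12 set g(j) = (j - (7/12))*f(j) = (-12*j/17 - 30/23)/(j + 6/5).
Simple pole: residue = g(a) at a = 7/12, which is -40260/41837.

The residue is -40260/41837.


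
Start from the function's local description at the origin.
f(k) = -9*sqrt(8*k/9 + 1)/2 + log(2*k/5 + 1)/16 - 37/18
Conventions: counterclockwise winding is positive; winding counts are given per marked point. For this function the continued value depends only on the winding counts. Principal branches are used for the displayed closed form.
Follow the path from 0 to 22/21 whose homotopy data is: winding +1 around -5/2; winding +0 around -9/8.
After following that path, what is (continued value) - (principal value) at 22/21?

The rational part is single-valued and drops out of the difference; each branch term changes only by its own monodromy.
(-9/2)*sqrt(1 - k/(-9/8)): winding +0 is even, the square root returns to the same sheet, contribution 0.
(1/16)*log(1 - k/(-5/2)): each positive loop around -5/2 adds 2*pi*i to the log, so winding +1 contributes (1/16)*(1)*2*pi*i = (1/8)*pi*i.
Summing the contributions at k = 22/21 gives (1/8)*pi*i.

Continued minus principal equals (1/8)*pi*i.


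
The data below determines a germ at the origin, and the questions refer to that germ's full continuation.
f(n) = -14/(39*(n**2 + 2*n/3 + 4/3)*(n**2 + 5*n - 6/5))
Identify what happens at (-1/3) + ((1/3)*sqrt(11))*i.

The point is a pole of order 1.

The denominator factor n**2 + 2*n/3 + 4/3 vanishes at (-1/3) + ((1/3)*sqrt(11))*i and appears to the power 1; the numerator there equals -14/39, nonzero, and no other factor vanishes.
Hence a pole whose order is the multiplicity, 1.


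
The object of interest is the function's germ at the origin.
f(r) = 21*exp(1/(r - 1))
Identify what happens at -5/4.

The point is a regular point.

There is no denominator, hence no pole anywhere.
The essential point of exp(1/(r - (1))) is 1, not -5/4.
So the germ continues analytically to -5/4.


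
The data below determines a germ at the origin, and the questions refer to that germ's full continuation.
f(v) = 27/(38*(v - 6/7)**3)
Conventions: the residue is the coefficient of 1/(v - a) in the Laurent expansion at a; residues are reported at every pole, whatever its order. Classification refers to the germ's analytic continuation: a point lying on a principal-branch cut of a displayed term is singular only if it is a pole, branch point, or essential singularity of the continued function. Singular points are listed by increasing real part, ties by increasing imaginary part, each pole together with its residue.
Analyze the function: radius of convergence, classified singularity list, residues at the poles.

Denominator factor (v - 6/7)^3: pole of order 3 at 6/7, modulus 6/7.
The radius of convergence is the smallest modulus among the singular points: 6/7.
At the order-3 pole 6/7 set g(v) = (v - (6/7))^3*f(v) = 27/38.
Order-3 pole: residue = g''(a)/2; g''(6/7) = 0, so the residue is 0.

Radius of convergence at 0: 6/7.
At 6/7: a pole of order 3; residue 0.


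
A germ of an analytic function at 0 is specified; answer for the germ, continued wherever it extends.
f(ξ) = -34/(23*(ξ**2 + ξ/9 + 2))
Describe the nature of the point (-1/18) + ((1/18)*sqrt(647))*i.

The denominator factor ξ**2 + ξ/9 + 2 vanishes at (-1/18) + ((1/18)*sqrt(647))*i and appears to the power 1; the numerator there equals -34/23, nonzero, and no other factor vanishes.
Hence a pole whose order is the multiplicity, 1.

The point is a pole of order 1.


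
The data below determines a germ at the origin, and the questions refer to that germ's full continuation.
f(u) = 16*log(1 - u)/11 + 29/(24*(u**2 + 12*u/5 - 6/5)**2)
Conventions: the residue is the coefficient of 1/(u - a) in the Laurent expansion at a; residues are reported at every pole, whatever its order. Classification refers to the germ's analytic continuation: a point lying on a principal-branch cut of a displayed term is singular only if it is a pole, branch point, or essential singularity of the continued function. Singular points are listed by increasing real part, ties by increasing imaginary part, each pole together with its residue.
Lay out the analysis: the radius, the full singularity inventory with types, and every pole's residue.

Denominator factor (u**2 + 12*u/5 - 6/5)^2: discriminant 264/25, real irrational roots -6/5 + (1/5)*sqrt(66) and -6/5 - (1/5)*sqrt(66); poles of order 2, moduli -6/5 + (1/5)*sqrt(66) and 6/5 + (1/5)*sqrt(66).
Branch term (16/11)*log(1 - u/(1)): its argument vanishes at u = 1, a logarithmic branch point, modulus 1.
The radius of convergence is the smallest modulus among the singular points: -6/5 + (1/5)*sqrt(66).
The branch term is analytic at -6/5 - (1/5)*sqrt(66) and contributes nothing to the residue; only the rational part matters.
The factor u**2 + 12*u/5 - 6/5 splits as (u - a)(u - a') with a = -6/5 - (1/5)*sqrt(66), a' = -6/5 + (1/5)*sqrt(66). At the order-2 pole a set g(u) = (u - a)^2*(rational part) = [29/24] / (u - a')^2.
Order-2 pole: residue = g'(a); g'(-6/5 - (1/5)*sqrt(66)) = (3625/418176)*sqrt(66), so the residue is (3625/418176)*sqrt(66).
The branch term is analytic at -6/5 + (1/5)*sqrt(66) and contributes nothing to the residue; only the rational part matters.
The factor u**2 + 12*u/5 - 6/5 splits as (u - a)(u - a') with a = -6/5 + (1/5)*sqrt(66), a' = -6/5 - (1/5)*sqrt(66). At the order-2 pole a set g(u) = (u - a)^2*(rational part) = [29/24] / (u - a')^2.
Order-2 pole: residue = g'(a); g'(-6/5 + (1/5)*sqrt(66)) = -(3625/418176)*sqrt(66), so the residue is -(3625/418176)*sqrt(66).
List the singular points by increasing real part (a conjugate pair: the negative imaginary part first).

Radius of convergence at 0: -6/5 + (1/5)*sqrt(66).
At -6/5 - (1/5)*sqrt(66): a pole of order 2; residue (3625/418176)*sqrt(66).
At -6/5 + (1/5)*sqrt(66): a pole of order 2; residue -(3625/418176)*sqrt(66).
At 1: a logarithmic branch point.


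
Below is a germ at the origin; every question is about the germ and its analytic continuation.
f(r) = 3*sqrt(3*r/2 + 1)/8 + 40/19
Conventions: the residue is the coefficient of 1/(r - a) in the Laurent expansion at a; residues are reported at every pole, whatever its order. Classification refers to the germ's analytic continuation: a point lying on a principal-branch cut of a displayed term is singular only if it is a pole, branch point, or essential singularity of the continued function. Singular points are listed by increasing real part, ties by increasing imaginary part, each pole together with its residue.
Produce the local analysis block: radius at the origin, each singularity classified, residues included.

Branch term (3/8)*sqrt(1 - r/(-2/3)): its argument vanishes at r = -2/3, a square-root branch point, modulus 2/3.
The radius of convergence is the smallest modulus among the singular points: 2/3.

Radius of convergence at 0: 2/3.
At -2/3: an algebraic (square-root) branch point.


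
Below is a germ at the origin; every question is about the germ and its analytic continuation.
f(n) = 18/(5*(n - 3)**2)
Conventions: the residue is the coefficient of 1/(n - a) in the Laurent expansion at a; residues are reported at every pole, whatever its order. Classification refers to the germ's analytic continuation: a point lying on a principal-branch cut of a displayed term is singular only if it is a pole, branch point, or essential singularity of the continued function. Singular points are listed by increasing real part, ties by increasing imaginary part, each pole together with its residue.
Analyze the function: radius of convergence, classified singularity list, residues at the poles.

Radius of convergence at 0: 3.
At 3: a pole of order 2; residue 0.

Denominator factor (n - 3)^2: pole of order 2 at 3, modulus 3.
The radius of convergence is the smallest modulus among the singular points: 3.
At the order-2 pole 3 set g(n) = (n - (3))^2*f(n) = 18/5.
Order-2 pole: residue = g'(a); g'(3) = 0, so the residue is 0.


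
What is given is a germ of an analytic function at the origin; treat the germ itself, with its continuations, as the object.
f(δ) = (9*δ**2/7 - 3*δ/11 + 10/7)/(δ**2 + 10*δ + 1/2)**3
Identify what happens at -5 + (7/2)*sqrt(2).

The point is a pole of order 3.

The denominator factor δ**2 + 10*δ + 1/2 vanishes at -5 + (7/2)*sqrt(2) and appears to the power 3; the numerator there equals 10231/154 - (1011/22)*sqrt(2), nonzero, and no other factor vanishes.
Hence a pole whose order is the multiplicity, 3.


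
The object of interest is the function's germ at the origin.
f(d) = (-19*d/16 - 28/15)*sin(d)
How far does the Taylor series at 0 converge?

The factor sin(d) is entire and contributes no finite singular point.
The polynomial part has no poles.
No finite singular points: the Taylor series at 0 converges everywhere.

The radius of convergence is infinite.


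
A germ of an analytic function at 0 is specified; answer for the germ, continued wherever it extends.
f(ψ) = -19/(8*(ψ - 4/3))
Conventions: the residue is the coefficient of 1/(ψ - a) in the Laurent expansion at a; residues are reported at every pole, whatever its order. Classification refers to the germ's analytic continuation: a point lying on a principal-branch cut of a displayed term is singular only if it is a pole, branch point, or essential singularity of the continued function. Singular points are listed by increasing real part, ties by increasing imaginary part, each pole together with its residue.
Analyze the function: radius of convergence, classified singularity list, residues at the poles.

Radius of convergence at 0: 4/3.
At 4/3: a pole of order 1; residue -19/8.

Denominator factor (ψ - 4/3): pole of order 1 at 4/3, modulus 4/3.
The radius of convergence is the smallest modulus among the singular points: 4/3.
At the order-1 pole 4/3 set g(ψ) = (ψ - (4/3))*f(ψ) = -19/8.
Simple pole: residue = g(a) at a = 4/3, which is -19/8.


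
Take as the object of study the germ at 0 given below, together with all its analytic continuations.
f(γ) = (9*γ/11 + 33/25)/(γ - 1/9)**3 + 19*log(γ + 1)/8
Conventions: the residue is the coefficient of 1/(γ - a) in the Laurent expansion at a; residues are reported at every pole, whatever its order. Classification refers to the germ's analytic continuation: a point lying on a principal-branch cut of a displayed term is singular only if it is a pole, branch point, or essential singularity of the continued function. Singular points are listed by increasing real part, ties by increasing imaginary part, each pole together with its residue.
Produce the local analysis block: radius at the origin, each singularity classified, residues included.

Denominator factor (γ - 1/9)^3: pole of order 3 at 1/9, modulus 1/9.
Branch term (19/8)*log(1 - γ/(-1)): its argument vanishes at γ = -1, a logarithmic branch point, modulus 1.
The radius of convergence is the smallest modulus among the singular points: 1/9.
The branch term is analytic at 1/9 and contributes nothing to the residue; only the rational part matters.
At the order-3 pole 1/9 set g(γ) = (γ - (1/9))^3*(rational part) = 9*γ/11 + 33/25.
Order-3 pole: residue = g''(a)/2; g''(1/9) = 0, so the residue is 0.
List the singular points by increasing real part (a conjugate pair: the negative imaginary part first).

Radius of convergence at 0: 1/9.
At -1: a logarithmic branch point.
At 1/9: a pole of order 3; residue 0.


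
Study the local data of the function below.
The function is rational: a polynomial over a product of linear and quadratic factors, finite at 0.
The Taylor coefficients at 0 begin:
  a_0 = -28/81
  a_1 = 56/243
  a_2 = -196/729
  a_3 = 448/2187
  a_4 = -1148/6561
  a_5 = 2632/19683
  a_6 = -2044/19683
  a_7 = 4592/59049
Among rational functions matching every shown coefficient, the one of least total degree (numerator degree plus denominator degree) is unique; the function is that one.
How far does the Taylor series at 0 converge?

No rational of total degree below 4 reproduces all 8 coefficients; solving the [0/4] Pade equations on them gives f(φ) = -7/((φ - 3)**2*(φ + 3/2)**2), whose expansion matches every shown term.
Denominator factor (φ - 3)^2: pole of order 2 at 3, modulus 3.
Denominator factor (φ + 3/2)^2: pole of order 2 at -3/2, modulus 3/2.
The radius of convergence is the smallest modulus among the singular points: 3/2.

The radius of convergence is 3/2.


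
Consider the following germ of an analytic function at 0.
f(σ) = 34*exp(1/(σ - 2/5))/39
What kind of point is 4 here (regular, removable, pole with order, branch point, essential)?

The point is a regular point.

There is no denominator, hence no pole anywhere.
The essential point of exp(1/(σ - (2/5))) is 2/5, not 4.
So the germ continues analytically to 4.


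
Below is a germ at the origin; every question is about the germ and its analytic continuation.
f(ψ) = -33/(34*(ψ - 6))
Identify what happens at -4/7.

Denominator factors: ψ - 6 = -46/7 at ψ = -4/7 — none vanishes.
So the germ continues analytically to -4/7.

The point is a regular point.


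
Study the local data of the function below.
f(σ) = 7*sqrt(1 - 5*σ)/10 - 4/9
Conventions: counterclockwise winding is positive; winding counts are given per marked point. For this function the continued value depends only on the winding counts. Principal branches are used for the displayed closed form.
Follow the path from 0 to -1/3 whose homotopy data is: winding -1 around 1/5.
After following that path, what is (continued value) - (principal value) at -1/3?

The rational part is single-valued and drops out of the difference; each branch term changes only by its own monodromy.
(7/10)*sqrt(1 - σ/(1/5)): winding -1 is odd, the square root flips sign, contributing -2*(7/10)*sqrt(1 - (-1/3)/(1/5)) = -2*(7/10)*sqrt(8/3) = -(14/15)*sqrt(6).
Summing the contributions at σ = -1/3 gives -(14/15)*sqrt(6).

Continued minus principal equals -(14/15)*sqrt(6).


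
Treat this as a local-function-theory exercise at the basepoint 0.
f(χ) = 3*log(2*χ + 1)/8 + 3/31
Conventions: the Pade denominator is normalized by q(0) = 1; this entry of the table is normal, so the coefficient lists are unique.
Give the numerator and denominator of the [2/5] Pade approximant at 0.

Taylor coefficients needed (expand at 0): a_0 = 3/31, a_1 = 3/4, a_2 = -3/4, a_3 = 1, a_4 = -3/2, a_5 = 12/5, a_6 = -4, a_7 = 48/7.
Write the denominator as Q(χ) = 1 + q1*χ + q2*χ^2 + q3*χ^3 + q4*χ^4 + q5*χ^5. Requiring Q*f - P = O(χ^8) with deg P <= 2 kills the coefficients of χ^3..χ^7 in Q*f:
  χ^3: a_3 + q1*a_2 + q2*a_1 + q3*a_0 = 0, i.e. 1 + (-3/4)*q1 + (3/4)*q2 + (3/31)*q3 = 0.
  χ^4: a_4 + q1*a_3 + q2*a_2 + q3*a_1 + q4*a_0 = 0, i.e. -3/2 + (1)*q1 + (-3/4)*q2 + (3/4)*q3 + (3/31)*q4 = 0.
  χ^5: a_5 + q1*a_4 + q2*a_3 + q3*a_2 + q4*a_1 + q5*a_0 = 0, i.e. 12/5 + (-3/2)*q1 + (1)*q2 + (-3/4)*q3 + (3/4)*q4 + (3/31)*q5 = 0.
  χ^6: a_6 + q1*a_5 + q2*a_4 + q3*a_3 + q4*a_2 + q5*a_1 = 0, i.e. -4 + (12/5)*q1 + (-3/2)*q2 + (1)*q3 + (-3/4)*q4 + (3/4)*q5 = 0.
  χ^7: a_7 + q1*a_6 + q2*a_5 + q3*a_4 + q4*a_3 + q5*a_2 = 0, i.e. 48/7 + (-4)*q1 + (12/5)*q2 + (-3/2)*q3 + (1)*q4 + (-3/4)*q5 = 0.
Solving this linear system: q1 = 287856626/113065589, q2 = 418763042/339196767, q3 = -3398840/19952751, q4 = 27205228/339196767, q5 = -189037504/5087951505.
The numerator is Q*f truncated at degree 2: P0 = a_0 = 3/31; P1 = a_1 + q1*a_0 = 13969379289/14020133036; P2 = a_2 + q1*a_1 + q2*a_0 = 17930618609/14020133036.

The Pade approximant has numerator coefficients [3/31, 13969379289/14020133036, 17930618609/14020133036]; denominator coefficients [1, 287856626/113065589, 418763042/339196767, -3398840/19952751, 27205228/339196767, -189037504/5087951505].


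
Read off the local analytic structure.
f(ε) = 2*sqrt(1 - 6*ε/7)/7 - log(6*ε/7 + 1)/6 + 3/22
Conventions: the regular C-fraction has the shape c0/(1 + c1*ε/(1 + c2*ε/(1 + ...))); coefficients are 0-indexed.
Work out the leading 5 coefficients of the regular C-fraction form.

The regular C-fraction coefficients are [65/154, 22/35, -226/455, -6495/20566, 593379/1370012].

Taylor coefficients (expand at 0): a_0 = 65/154, a_1 = -13/49, a_2 = 12/343, a_3 = -111/2401, a_4 = 1107/67228.
c0 = a_0 = 65/154. Peel one level at a time: if S = 1 + c*ε/S' with S'(0) = 1, then c is the ε-coefficient of S and S' = c*ε/(S - 1).
S_1 = c0/f = 1 + (22/35)*ε + (4972/15925)*ε^2 + ...; c1 = 22/35.
S_2 = c1*ε/(S_1 - 1) = 1 + (-226/455)*ε + (-1299/8281)*ε^2 + ...; c2 = -226/455.
S_3 = c2*ε/(S_2 - 1) = 1 + (-6495/20566)*ε + (8900685/65070824)*ε^2 + ...; c3 = -6495/20566.
S_4 = c3*ε/(S_3 - 1) = 1 + (593379/1370012)*ε + ...; c4 = 593379/1370012.


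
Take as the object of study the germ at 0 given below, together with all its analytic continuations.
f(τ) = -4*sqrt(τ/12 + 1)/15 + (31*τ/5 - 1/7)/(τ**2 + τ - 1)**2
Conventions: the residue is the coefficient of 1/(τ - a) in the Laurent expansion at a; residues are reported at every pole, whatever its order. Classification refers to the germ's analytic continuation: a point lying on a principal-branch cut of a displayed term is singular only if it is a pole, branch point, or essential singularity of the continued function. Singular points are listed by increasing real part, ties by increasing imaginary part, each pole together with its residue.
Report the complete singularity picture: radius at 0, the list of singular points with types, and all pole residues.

Denominator factor (τ**2 + τ - 1)^2: discriminant 5, real irrational roots -1/2 + (1/2)*sqrt(5) and -1/2 - (1/2)*sqrt(5); poles of order 2, moduli -1/2 + (1/2)*sqrt(5) and 1/2 + (1/2)*sqrt(5).
Branch term (-4/15)*sqrt(1 - τ/(-12)): its argument vanishes at τ = -12, a square-root branch point, modulus 12.
The radius of convergence is the smallest modulus among the singular points: -1/2 + (1/2)*sqrt(5).
The branch term is analytic at -1/2 - (1/2)*sqrt(5) and contributes nothing to the residue; only the rational part matters.
The factor τ**2 + τ - 1 splits as (τ - a)(τ - a') with a = -1/2 - (1/2)*sqrt(5), a' = -1/2 + (1/2)*sqrt(5). At the order-2 pole a set g(τ) = (τ - a)^2*(rational part) = [31*τ/5 - 1/7] / (τ - a')^2.
Order-2 pole: residue = g'(a); g'(-1/2 - (1/2)*sqrt(5)) = -(227/875)*sqrt(5), so the residue is -(227/875)*sqrt(5).
The branch term is analytic at -1/2 + (1/2)*sqrt(5) and contributes nothing to the residue; only the rational part matters.
The factor τ**2 + τ - 1 splits as (τ - a)(τ - a') with a = -1/2 + (1/2)*sqrt(5), a' = -1/2 - (1/2)*sqrt(5). At the order-2 pole a set g(τ) = (τ - a)^2*(rational part) = [31*τ/5 - 1/7] / (τ - a')^2.
Order-2 pole: residue = g'(a); g'(-1/2 + (1/2)*sqrt(5)) = (227/875)*sqrt(5), so the residue is (227/875)*sqrt(5).
List the singular points by increasing real part (a conjugate pair: the negative imaginary part first).

Radius of convergence at 0: -1/2 + (1/2)*sqrt(5).
At -12: an algebraic (square-root) branch point.
At -1/2 - (1/2)*sqrt(5): a pole of order 2; residue -(227/875)*sqrt(5).
At -1/2 + (1/2)*sqrt(5): a pole of order 2; residue (227/875)*sqrt(5).


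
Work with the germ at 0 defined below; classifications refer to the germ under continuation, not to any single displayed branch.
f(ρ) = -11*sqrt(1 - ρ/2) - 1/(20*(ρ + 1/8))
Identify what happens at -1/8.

The point is a pole of order 1.

The denominator factor ρ + 1/8 vanishes at -1/8 and appears to the power 1; the numerator there equals -1/20, nonzero, and no other factor vanishes.
The branch terms are analytic at this point.
Hence a pole whose order is the multiplicity, 1.


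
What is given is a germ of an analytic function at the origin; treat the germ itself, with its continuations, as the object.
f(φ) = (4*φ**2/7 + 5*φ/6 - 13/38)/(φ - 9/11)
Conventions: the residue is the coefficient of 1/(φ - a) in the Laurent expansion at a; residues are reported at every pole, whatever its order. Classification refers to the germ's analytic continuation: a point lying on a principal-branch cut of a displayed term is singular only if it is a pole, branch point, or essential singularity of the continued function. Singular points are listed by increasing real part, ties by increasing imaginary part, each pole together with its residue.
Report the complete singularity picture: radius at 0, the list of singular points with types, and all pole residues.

Radius of convergence at 0: 9/11.
At 9/11: a pole of order 1; residue 11623/16093.

Denominator factor (φ - 9/11): pole of order 1 at 9/11, modulus 9/11.
The radius of convergence is the smallest modulus among the singular points: 9/11.
At the order-1 pole 9/11 set g(φ) = (φ - (9/11))*f(φ) = 4*φ**2/7 + 5*φ/6 - 13/38.
Simple pole: residue = g(a) at a = 9/11, which is 11623/16093.


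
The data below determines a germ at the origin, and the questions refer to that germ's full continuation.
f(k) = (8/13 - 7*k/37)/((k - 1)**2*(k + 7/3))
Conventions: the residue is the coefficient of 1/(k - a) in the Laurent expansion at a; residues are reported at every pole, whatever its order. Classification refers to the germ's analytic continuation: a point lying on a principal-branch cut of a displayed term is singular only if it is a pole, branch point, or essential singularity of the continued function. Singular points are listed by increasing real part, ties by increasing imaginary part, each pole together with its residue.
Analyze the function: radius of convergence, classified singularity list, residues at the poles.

Denominator factor (k - 1)^2: pole of order 2 at 1, modulus 1.
Denominator factor (k + 7/3): pole of order 1 at -7/3, modulus 7/3.
The radius of convergence is the smallest modulus among the singular points: 1.
At the order-1 pole -7/3 set g(k) = (k - (-7/3))*f(k) = (8/13 - 7*k/37)/(k - 1)**2.
Simple pole: residue = g(a) at a = -7/3, which is 183/1924.
At the order-2 pole 1 set g(k) = (k - (1))^2*f(k) = (8/13 - 7*k/37)/(k + 7/3).
Order-2 pole: residue = g'(a); g'(1) = -183/1924, so the residue is -183/1924.
List the singular points by increasing real part (a conjugate pair: the negative imaginary part first).

Radius of convergence at 0: 1.
At -7/3: a pole of order 1; residue 183/1924.
At 1: a pole of order 2; residue -183/1924.


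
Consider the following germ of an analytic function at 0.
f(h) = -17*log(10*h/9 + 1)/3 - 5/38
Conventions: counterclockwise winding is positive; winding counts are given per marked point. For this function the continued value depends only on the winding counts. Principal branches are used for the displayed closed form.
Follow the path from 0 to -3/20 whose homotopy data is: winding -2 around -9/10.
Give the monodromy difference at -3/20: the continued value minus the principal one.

Continued minus principal equals (68/3)*pi*i.

The rational part is single-valued and drops out of the difference; each branch term changes only by its own monodromy.
(-17/3)*log(1 - h/(-9/10)): each positive loop around -9/10 adds 2*pi*i to the log, so winding -2 contributes (-17/3)*(-2)*2*pi*i = (68/3)*pi*i.
Summing the contributions at h = -3/20 gives (68/3)*pi*i.


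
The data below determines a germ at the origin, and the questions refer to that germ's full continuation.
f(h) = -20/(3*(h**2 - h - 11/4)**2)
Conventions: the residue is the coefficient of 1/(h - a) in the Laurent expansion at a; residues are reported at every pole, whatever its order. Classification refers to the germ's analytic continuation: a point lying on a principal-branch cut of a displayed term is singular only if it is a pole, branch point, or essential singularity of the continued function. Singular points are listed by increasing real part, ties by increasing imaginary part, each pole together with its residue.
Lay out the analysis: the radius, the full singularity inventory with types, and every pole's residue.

Radius of convergence at 0: -1/2 + sqrt(3).
At 1/2 - sqrt(3): a pole of order 2; residue -(5/27)*sqrt(3).
At 1/2 + sqrt(3): a pole of order 2; residue (5/27)*sqrt(3).

Denominator factor (h**2 - h - 11/4)^2: discriminant 12, real irrational roots 1/2 + sqrt(3) and 1/2 - sqrt(3); poles of order 2, moduli 1/2 + sqrt(3) and -1/2 + sqrt(3).
The radius of convergence is the smallest modulus among the singular points: -1/2 + sqrt(3).
The factor h**2 - h - 11/4 splits as (h - a)(h - a') with a = 1/2 - sqrt(3), a' = 1/2 + sqrt(3). At the order-2 pole a set g(h) = (h - a)^2*f(h) = [-20/3] / (h - a')^2.
Order-2 pole: residue = g'(a); g'(1/2 - sqrt(3)) = -(5/27)*sqrt(3), so the residue is -(5/27)*sqrt(3).
The factor h**2 - h - 11/4 splits as (h - a)(h - a') with a = 1/2 + sqrt(3), a' = 1/2 - sqrt(3). At the order-2 pole a set g(h) = (h - a)^2*f(h) = [-20/3] / (h - a')^2.
Order-2 pole: residue = g'(a); g'(1/2 + sqrt(3)) = (5/27)*sqrt(3), so the residue is (5/27)*sqrt(3).
List the singular points by increasing real part (a conjugate pair: the negative imaginary part first).


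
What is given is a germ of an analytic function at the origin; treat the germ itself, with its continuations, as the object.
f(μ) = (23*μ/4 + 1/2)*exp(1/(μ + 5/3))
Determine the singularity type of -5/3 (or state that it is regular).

The exponent 1/(μ - (-5/3)) has a pole at -5/3, so exp(1/(μ - (-5/3))) takes every nonzero value near it: an essential singularity (not a pole of any order).

The point is an essential singularity.


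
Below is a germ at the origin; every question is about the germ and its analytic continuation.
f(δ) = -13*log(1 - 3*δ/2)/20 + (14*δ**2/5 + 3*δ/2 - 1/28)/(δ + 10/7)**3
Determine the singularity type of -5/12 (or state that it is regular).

The point is a regular point.

Denominator factors: δ + 10/7 = 85/84 at δ = -5/12 — none vanishes.
Branch term log(1 - δ/(2/3)): argument at -5/12 is 13/8, nonzero, so -5/12 is not its branch point (a point on a principal cut is still regular for the continued germ).
So the germ continues analytically to -5/12.


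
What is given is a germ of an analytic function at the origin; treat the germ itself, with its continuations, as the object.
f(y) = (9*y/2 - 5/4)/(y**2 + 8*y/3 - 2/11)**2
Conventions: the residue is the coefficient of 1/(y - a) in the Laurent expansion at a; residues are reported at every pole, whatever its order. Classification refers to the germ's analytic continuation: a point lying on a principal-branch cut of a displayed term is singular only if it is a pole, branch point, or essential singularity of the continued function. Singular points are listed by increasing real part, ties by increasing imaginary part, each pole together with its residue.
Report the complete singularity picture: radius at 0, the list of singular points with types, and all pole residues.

Radius of convergence at 0: -4/3 + (1/33)*sqrt(2134).
At -4/3 - (1/33)*sqrt(2134): a pole of order 2; residue -(8613/602176)*sqrt(2134).
At -4/3 + (1/33)*sqrt(2134): a pole of order 2; residue (8613/602176)*sqrt(2134).

Denominator factor (y**2 + 8*y/3 - 2/11)^2: discriminant 776/99, real irrational roots -4/3 + (1/33)*sqrt(2134) and -4/3 - (1/33)*sqrt(2134); poles of order 2, moduli -4/3 + (1/33)*sqrt(2134) and 4/3 + (1/33)*sqrt(2134).
The radius of convergence is the smallest modulus among the singular points: -4/3 + (1/33)*sqrt(2134).
The factor y**2 + 8*y/3 - 2/11 splits as (y - a)(y - a') with a = -4/3 - (1/33)*sqrt(2134), a' = -4/3 + (1/33)*sqrt(2134). At the order-2 pole a set g(y) = (y - a)^2*f(y) = [9*y/2 - 5/4] / (y - a')^2.
Order-2 pole: residue = g'(a); g'(-4/3 - (1/33)*sqrt(2134)) = -(8613/602176)*sqrt(2134), so the residue is -(8613/602176)*sqrt(2134).
The factor y**2 + 8*y/3 - 2/11 splits as (y - a)(y - a') with a = -4/3 + (1/33)*sqrt(2134), a' = -4/3 - (1/33)*sqrt(2134). At the order-2 pole a set g(y) = (y - a)^2*f(y) = [9*y/2 - 5/4] / (y - a')^2.
Order-2 pole: residue = g'(a); g'(-4/3 + (1/33)*sqrt(2134)) = (8613/602176)*sqrt(2134), so the residue is (8613/602176)*sqrt(2134).
List the singular points by increasing real part (a conjugate pair: the negative imaginary part first).


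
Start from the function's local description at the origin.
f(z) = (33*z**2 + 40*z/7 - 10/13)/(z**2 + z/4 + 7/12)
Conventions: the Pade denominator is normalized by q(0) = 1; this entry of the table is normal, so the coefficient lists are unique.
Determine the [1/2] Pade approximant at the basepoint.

The Pade approximant has numerator coefficients [-120/91, 34893480/2472589]; denominator coefficients [1, -1004772/353227, 66748953/3532270].

Taylor coefficients needed (expand at 0): a_0 = -120/91, a_1 = 6600/637, a_2 = 242532/4459, a_3 = -1281996/31213.
Write the denominator as Q(z) = 1 + q1*z + q2*z^2. Requiring Q*f - P = O(z^4) with deg P <= 1 kills the coefficients of z^2..z^3 in Q*f:
  z^2: a_2 + q1*a_1 + q2*a_0 = 0, i.e. 242532/4459 + (6600/637)*q1 + (-120/91)*q2 = 0.
  z^3: a_3 + q1*a_2 + q2*a_1 = 0, i.e. -1281996/31213 + (242532/4459)*q1 + (6600/637)*q2 = 0.
Solving this linear system: q1 = -1004772/353227, q2 = 66748953/3532270.
The numerator is Q*f truncated at degree 1: P0 = a_0 = -120/91; P1 = a_1 + q1*a_0 = 34893480/2472589.


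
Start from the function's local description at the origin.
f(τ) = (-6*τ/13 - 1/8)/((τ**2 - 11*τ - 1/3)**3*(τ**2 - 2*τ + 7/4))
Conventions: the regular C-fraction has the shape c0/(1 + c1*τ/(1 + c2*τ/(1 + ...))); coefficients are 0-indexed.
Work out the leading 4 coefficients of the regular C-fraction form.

The regular C-fraction coefficients are [27/14, 8569/91, -3309730/111397, 626252173807/28361076370].

Taylor coefficients (expand at 0): a_0 = 27/14, a_1 = -231363/1274, a_2 = 104385429/8918, a_3 = -19829275497/31213.
c0 = a_0 = 27/14. Peel one level at a time: if S = 1 + c*τ/S' with S'(0) = 1, then c is the τ-coefficient of S and S' = c*τ/(S - 1).
S_1 = c0/f = 1 + (8569/91)*τ + (3309730/1183)*τ^2 + ...; c1 = 8569/91.
S_2 = c1*τ/(S_1 - 1) = 1 + (-3309730/111397)*τ + (48173244139/73427761)*τ^2 + ...; c2 = -3309730/111397.
S_3 = c2*τ/(S_2 - 1) = 1 + (626252173807/28361076370)*τ + ...; c3 = 626252173807/28361076370.


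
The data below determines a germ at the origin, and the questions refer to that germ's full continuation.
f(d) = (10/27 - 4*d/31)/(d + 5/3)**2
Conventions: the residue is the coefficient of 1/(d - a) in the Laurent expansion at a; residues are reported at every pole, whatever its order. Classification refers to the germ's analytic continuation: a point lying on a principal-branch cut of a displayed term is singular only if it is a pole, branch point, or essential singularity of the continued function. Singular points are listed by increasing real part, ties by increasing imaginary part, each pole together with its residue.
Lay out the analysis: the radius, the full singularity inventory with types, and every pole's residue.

Radius of convergence at 0: 5/3.
At -5/3: a pole of order 2; residue -4/31.

Denominator factor (d + 5/3)^2: pole of order 2 at -5/3, modulus 5/3.
The radius of convergence is the smallest modulus among the singular points: 5/3.
At the order-2 pole -5/3 set g(d) = (d - (-5/3))^2*f(d) = 10/27 - 4*d/31.
Order-2 pole: residue = g'(a); g'(-5/3) = -4/31, so the residue is -4/31.


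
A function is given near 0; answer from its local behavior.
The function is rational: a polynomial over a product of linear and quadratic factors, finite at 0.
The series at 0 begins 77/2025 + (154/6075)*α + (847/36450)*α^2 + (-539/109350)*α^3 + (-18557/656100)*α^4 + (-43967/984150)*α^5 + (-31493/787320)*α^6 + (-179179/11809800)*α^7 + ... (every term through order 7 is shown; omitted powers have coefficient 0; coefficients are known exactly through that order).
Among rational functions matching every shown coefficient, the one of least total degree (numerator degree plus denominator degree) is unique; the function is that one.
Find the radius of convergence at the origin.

No rational of total degree below 5 reproduces all 8 coefficients; solving the [0/5] Pade equations on them gives f(α) = 22/(25*(α + 3)**3*(α**2 - 10*α/7 + 6/7)), whose expansion matches every shown term.
Denominator factor (α**2 - 10*α/7 + 6/7): discriminant -68/49, complex-conjugate roots (5/7) + ((1/7)*sqrt(17))*i and (5/7) - ((1/7)*sqrt(17))*i; poles of order 1, moduli (1/7)*sqrt(42) and (1/7)*sqrt(42).
Denominator factor (α + 3)^3: pole of order 3 at -3, modulus 3.
The radius of convergence is the smallest modulus among the singular points: (1/7)*sqrt(42).

The radius of convergence is (1/7)*sqrt(42).


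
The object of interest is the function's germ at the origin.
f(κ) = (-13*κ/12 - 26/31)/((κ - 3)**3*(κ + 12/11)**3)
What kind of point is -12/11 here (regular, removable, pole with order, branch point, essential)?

The denominator factor κ + 12/11 vanishes at -12/11 and appears to the power 3; the numerator there equals 117/341, nonzero, and no other factor vanishes.
Hence a pole whose order is the multiplicity, 3.

The point is a pole of order 3.


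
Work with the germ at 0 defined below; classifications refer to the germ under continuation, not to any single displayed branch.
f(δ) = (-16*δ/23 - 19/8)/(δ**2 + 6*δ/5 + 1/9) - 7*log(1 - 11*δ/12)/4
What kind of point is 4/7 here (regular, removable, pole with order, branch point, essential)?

The point is a regular point.

Denominator factors: δ**2 + 6*δ/5 + 1/9 = 2477/2205 at δ = 4/7 — none vanishes.
Branch term log(1 - δ/(12/11)): argument at 4/7 is 10/21, nonzero, so 4/7 is not its branch point (a point on a principal cut is still regular for the continued germ).
So the germ continues analytically to 4/7.


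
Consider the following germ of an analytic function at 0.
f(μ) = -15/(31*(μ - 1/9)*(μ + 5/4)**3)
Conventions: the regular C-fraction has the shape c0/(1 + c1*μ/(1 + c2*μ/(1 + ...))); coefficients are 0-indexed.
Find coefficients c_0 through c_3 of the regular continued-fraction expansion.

Taylor coefficients (expand at 0): a_0 = 1728/775, a_1 = 57024/3875, a_2 = 88128/625, a_3 = 24366528/19375.
c0 = a_0 = 1728/775. Peel one level at a time: if S = 1 + c*μ/S' with S'(0) = 1, then c is the μ-coefficient of S and S' = c*μ/(S - 1).
S_1 = c0/f = 1 + (-33/5)*μ + (-492/25)*μ^2 + ...; c1 = -33/5.
S_2 = c1*μ/(S_1 - 1) = 1 + (-164/55)*μ + (57632/9075)*μ^2 + ...; c2 = -164/55.
S_3 = c2*μ/(S_2 - 1) = 1 + (14408/6765)*μ + ...; c3 = 14408/6765.

The regular C-fraction coefficients are [1728/775, -33/5, -164/55, 14408/6765].


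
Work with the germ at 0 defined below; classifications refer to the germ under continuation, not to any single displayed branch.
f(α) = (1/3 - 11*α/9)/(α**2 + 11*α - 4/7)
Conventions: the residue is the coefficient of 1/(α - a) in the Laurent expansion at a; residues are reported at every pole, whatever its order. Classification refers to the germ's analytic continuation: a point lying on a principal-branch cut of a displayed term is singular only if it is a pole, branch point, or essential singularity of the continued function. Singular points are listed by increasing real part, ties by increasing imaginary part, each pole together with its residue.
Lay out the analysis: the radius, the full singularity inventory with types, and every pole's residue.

Denominator factor (α**2 + 11*α - 4/7): discriminant 863/7, real irrational roots -11/2 + (1/14)*sqrt(6041) and -11/2 - (1/14)*sqrt(6041); poles of order 1, moduli -11/2 + (1/14)*sqrt(6041) and 11/2 + (1/14)*sqrt(6041).
The radius of convergence is the smallest modulus among the singular points: -11/2 + (1/14)*sqrt(6041).
The factor α**2 + 11*α - 4/7 splits as (α - a)(α - a') with a = -11/2 - (1/14)*sqrt(6041), a' = -11/2 + (1/14)*sqrt(6041). At the order-1 pole a set g(α) = (α - a)*f(α) = [1/3 - 11*α/9] / (α - a').
Simple pole: residue = g(a) at a = -11/2 - (1/14)*sqrt(6041), which is -11/18 - (127/15534)*sqrt(6041).
The factor α**2 + 11*α - 4/7 splits as (α - a)(α - a') with a = -11/2 + (1/14)*sqrt(6041), a' = -11/2 - (1/14)*sqrt(6041). At the order-1 pole a set g(α) = (α - a)*f(α) = [1/3 - 11*α/9] / (α - a').
Simple pole: residue = g(a) at a = -11/2 + (1/14)*sqrt(6041), which is -11/18 + (127/15534)*sqrt(6041).
List the singular points by increasing real part (a conjugate pair: the negative imaginary part first).

Radius of convergence at 0: -11/2 + (1/14)*sqrt(6041).
At -11/2 - (1/14)*sqrt(6041): a pole of order 1; residue -11/18 - (127/15534)*sqrt(6041).
At -11/2 + (1/14)*sqrt(6041): a pole of order 1; residue -11/18 + (127/15534)*sqrt(6041).
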